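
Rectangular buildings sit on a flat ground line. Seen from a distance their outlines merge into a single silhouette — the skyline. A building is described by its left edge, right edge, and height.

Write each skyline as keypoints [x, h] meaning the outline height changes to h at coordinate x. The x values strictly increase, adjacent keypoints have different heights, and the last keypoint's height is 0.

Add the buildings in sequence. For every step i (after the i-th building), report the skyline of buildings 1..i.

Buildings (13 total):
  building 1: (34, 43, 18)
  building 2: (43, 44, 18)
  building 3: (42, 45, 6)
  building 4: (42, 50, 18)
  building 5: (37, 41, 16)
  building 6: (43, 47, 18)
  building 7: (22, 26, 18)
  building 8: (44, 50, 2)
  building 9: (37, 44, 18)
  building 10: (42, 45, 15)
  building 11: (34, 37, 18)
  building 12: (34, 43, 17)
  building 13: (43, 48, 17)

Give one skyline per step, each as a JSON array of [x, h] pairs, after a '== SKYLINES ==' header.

== SKYLINES ==
[[34,18],[43,0]]
[[34,18],[44,0]]
[[34,18],[44,6],[45,0]]
[[34,18],[50,0]]
[[34,18],[50,0]]
[[34,18],[50,0]]
[[22,18],[26,0],[34,18],[50,0]]
[[22,18],[26,0],[34,18],[50,0]]
[[22,18],[26,0],[34,18],[50,0]]
[[22,18],[26,0],[34,18],[50,0]]
[[22,18],[26,0],[34,18],[50,0]]
[[22,18],[26,0],[34,18],[50,0]]
[[22,18],[26,0],[34,18],[50,0]]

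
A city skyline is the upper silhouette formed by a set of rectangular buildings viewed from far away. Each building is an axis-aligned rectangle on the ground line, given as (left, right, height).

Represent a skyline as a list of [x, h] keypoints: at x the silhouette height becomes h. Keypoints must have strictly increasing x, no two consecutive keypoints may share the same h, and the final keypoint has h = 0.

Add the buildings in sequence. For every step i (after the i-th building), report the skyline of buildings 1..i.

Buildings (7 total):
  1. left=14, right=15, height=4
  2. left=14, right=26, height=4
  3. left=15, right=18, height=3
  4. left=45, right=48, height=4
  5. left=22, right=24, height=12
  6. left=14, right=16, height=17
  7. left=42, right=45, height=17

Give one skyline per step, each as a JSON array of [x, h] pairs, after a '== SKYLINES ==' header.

== SKYLINES ==
[[14,4],[15,0]]
[[14,4],[26,0]]
[[14,4],[26,0]]
[[14,4],[26,0],[45,4],[48,0]]
[[14,4],[22,12],[24,4],[26,0],[45,4],[48,0]]
[[14,17],[16,4],[22,12],[24,4],[26,0],[45,4],[48,0]]
[[14,17],[16,4],[22,12],[24,4],[26,0],[42,17],[45,4],[48,0]]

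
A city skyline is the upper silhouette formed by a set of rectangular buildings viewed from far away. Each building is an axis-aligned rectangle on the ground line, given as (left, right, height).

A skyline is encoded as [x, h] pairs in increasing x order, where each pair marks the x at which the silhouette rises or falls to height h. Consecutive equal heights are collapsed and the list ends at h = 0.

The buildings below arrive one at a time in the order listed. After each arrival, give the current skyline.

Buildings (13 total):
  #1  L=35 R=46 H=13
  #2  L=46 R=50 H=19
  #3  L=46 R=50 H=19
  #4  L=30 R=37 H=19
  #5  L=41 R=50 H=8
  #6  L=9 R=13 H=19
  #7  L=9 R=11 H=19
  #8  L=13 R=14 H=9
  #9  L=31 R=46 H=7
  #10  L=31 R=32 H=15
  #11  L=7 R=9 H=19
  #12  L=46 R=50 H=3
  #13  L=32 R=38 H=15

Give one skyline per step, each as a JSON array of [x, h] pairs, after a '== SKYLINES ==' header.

== SKYLINES ==
[[35,13],[46,0]]
[[35,13],[46,19],[50,0]]
[[35,13],[46,19],[50,0]]
[[30,19],[37,13],[46,19],[50,0]]
[[30,19],[37,13],[46,19],[50,0]]
[[9,19],[13,0],[30,19],[37,13],[46,19],[50,0]]
[[9,19],[13,0],[30,19],[37,13],[46,19],[50,0]]
[[9,19],[13,9],[14,0],[30,19],[37,13],[46,19],[50,0]]
[[9,19],[13,9],[14,0],[30,19],[37,13],[46,19],[50,0]]
[[9,19],[13,9],[14,0],[30,19],[37,13],[46,19],[50,0]]
[[7,19],[13,9],[14,0],[30,19],[37,13],[46,19],[50,0]]
[[7,19],[13,9],[14,0],[30,19],[37,13],[46,19],[50,0]]
[[7,19],[13,9],[14,0],[30,19],[37,15],[38,13],[46,19],[50,0]]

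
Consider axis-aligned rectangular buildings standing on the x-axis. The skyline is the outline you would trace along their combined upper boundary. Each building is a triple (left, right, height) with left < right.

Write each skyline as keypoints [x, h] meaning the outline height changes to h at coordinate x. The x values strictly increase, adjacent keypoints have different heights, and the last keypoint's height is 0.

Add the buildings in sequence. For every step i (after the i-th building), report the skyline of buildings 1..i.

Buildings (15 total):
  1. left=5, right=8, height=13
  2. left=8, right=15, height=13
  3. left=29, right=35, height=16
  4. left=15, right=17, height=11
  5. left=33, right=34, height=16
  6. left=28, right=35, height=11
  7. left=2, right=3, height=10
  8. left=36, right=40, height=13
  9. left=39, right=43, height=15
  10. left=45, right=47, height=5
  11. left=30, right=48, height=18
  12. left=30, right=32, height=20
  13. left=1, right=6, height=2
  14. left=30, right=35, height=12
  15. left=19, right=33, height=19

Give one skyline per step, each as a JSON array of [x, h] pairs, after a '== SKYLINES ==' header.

== SKYLINES ==
[[5,13],[8,0]]
[[5,13],[15,0]]
[[5,13],[15,0],[29,16],[35,0]]
[[5,13],[15,11],[17,0],[29,16],[35,0]]
[[5,13],[15,11],[17,0],[29,16],[35,0]]
[[5,13],[15,11],[17,0],[28,11],[29,16],[35,0]]
[[2,10],[3,0],[5,13],[15,11],[17,0],[28,11],[29,16],[35,0]]
[[2,10],[3,0],[5,13],[15,11],[17,0],[28,11],[29,16],[35,0],[36,13],[40,0]]
[[2,10],[3,0],[5,13],[15,11],[17,0],[28,11],[29,16],[35,0],[36,13],[39,15],[43,0]]
[[2,10],[3,0],[5,13],[15,11],[17,0],[28,11],[29,16],[35,0],[36,13],[39,15],[43,0],[45,5],[47,0]]
[[2,10],[3,0],[5,13],[15,11],[17,0],[28,11],[29,16],[30,18],[48,0]]
[[2,10],[3,0],[5,13],[15,11],[17,0],[28,11],[29,16],[30,20],[32,18],[48,0]]
[[1,2],[2,10],[3,2],[5,13],[15,11],[17,0],[28,11],[29,16],[30,20],[32,18],[48,0]]
[[1,2],[2,10],[3,2],[5,13],[15,11],[17,0],[28,11],[29,16],[30,20],[32,18],[48,0]]
[[1,2],[2,10],[3,2],[5,13],[15,11],[17,0],[19,19],[30,20],[32,19],[33,18],[48,0]]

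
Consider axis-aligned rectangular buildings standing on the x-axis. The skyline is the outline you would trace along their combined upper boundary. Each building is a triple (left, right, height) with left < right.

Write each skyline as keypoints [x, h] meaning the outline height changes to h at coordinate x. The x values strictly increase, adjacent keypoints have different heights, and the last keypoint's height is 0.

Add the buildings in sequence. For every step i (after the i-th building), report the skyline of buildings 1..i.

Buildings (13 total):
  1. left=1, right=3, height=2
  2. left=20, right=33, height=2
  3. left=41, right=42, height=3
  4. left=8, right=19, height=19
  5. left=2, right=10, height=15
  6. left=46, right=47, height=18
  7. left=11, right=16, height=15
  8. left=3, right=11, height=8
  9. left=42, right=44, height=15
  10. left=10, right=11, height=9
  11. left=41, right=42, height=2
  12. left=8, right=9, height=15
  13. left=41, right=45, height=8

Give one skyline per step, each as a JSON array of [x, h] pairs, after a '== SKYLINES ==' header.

== SKYLINES ==
[[1,2],[3,0]]
[[1,2],[3,0],[20,2],[33,0]]
[[1,2],[3,0],[20,2],[33,0],[41,3],[42,0]]
[[1,2],[3,0],[8,19],[19,0],[20,2],[33,0],[41,3],[42,0]]
[[1,2],[2,15],[8,19],[19,0],[20,2],[33,0],[41,3],[42,0]]
[[1,2],[2,15],[8,19],[19,0],[20,2],[33,0],[41,3],[42,0],[46,18],[47,0]]
[[1,2],[2,15],[8,19],[19,0],[20,2],[33,0],[41,3],[42,0],[46,18],[47,0]]
[[1,2],[2,15],[8,19],[19,0],[20,2],[33,0],[41,3],[42,0],[46,18],[47,0]]
[[1,2],[2,15],[8,19],[19,0],[20,2],[33,0],[41,3],[42,15],[44,0],[46,18],[47,0]]
[[1,2],[2,15],[8,19],[19,0],[20,2],[33,0],[41,3],[42,15],[44,0],[46,18],[47,0]]
[[1,2],[2,15],[8,19],[19,0],[20,2],[33,0],[41,3],[42,15],[44,0],[46,18],[47,0]]
[[1,2],[2,15],[8,19],[19,0],[20,2],[33,0],[41,3],[42,15],[44,0],[46,18],[47,0]]
[[1,2],[2,15],[8,19],[19,0],[20,2],[33,0],[41,8],[42,15],[44,8],[45,0],[46,18],[47,0]]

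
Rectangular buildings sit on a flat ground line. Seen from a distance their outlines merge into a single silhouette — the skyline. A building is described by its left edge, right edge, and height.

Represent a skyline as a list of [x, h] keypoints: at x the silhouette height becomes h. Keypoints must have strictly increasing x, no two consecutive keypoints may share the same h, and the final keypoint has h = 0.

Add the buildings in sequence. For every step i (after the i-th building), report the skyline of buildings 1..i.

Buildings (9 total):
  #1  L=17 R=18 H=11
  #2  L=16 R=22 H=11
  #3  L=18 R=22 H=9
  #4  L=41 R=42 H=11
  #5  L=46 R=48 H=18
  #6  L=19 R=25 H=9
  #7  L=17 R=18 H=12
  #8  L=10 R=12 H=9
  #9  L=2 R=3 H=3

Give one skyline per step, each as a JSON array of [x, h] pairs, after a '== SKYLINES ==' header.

== SKYLINES ==
[[17,11],[18,0]]
[[16,11],[22,0]]
[[16,11],[22,0]]
[[16,11],[22,0],[41,11],[42,0]]
[[16,11],[22,0],[41,11],[42,0],[46,18],[48,0]]
[[16,11],[22,9],[25,0],[41,11],[42,0],[46,18],[48,0]]
[[16,11],[17,12],[18,11],[22,9],[25,0],[41,11],[42,0],[46,18],[48,0]]
[[10,9],[12,0],[16,11],[17,12],[18,11],[22,9],[25,0],[41,11],[42,0],[46,18],[48,0]]
[[2,3],[3,0],[10,9],[12,0],[16,11],[17,12],[18,11],[22,9],[25,0],[41,11],[42,0],[46,18],[48,0]]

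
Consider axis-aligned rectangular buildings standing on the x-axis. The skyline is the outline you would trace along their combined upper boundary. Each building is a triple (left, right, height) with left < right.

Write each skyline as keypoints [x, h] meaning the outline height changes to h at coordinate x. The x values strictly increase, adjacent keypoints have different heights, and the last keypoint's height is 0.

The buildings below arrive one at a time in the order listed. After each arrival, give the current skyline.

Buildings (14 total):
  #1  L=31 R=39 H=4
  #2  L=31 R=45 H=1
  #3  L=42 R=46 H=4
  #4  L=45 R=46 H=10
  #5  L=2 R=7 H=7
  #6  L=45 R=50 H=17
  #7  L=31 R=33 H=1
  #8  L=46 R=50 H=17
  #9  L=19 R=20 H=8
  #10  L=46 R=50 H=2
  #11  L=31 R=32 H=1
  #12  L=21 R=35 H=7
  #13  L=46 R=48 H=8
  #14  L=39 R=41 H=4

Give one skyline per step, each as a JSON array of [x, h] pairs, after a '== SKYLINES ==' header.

== SKYLINES ==
[[31,4],[39,0]]
[[31,4],[39,1],[45,0]]
[[31,4],[39,1],[42,4],[46,0]]
[[31,4],[39,1],[42,4],[45,10],[46,0]]
[[2,7],[7,0],[31,4],[39,1],[42,4],[45,10],[46,0]]
[[2,7],[7,0],[31,4],[39,1],[42,4],[45,17],[50,0]]
[[2,7],[7,0],[31,4],[39,1],[42,4],[45,17],[50,0]]
[[2,7],[7,0],[31,4],[39,1],[42,4],[45,17],[50,0]]
[[2,7],[7,0],[19,8],[20,0],[31,4],[39,1],[42,4],[45,17],[50,0]]
[[2,7],[7,0],[19,8],[20,0],[31,4],[39,1],[42,4],[45,17],[50,0]]
[[2,7],[7,0],[19,8],[20,0],[31,4],[39,1],[42,4],[45,17],[50,0]]
[[2,7],[7,0],[19,8],[20,0],[21,7],[35,4],[39,1],[42,4],[45,17],[50,0]]
[[2,7],[7,0],[19,8],[20,0],[21,7],[35,4],[39,1],[42,4],[45,17],[50,0]]
[[2,7],[7,0],[19,8],[20,0],[21,7],[35,4],[41,1],[42,4],[45,17],[50,0]]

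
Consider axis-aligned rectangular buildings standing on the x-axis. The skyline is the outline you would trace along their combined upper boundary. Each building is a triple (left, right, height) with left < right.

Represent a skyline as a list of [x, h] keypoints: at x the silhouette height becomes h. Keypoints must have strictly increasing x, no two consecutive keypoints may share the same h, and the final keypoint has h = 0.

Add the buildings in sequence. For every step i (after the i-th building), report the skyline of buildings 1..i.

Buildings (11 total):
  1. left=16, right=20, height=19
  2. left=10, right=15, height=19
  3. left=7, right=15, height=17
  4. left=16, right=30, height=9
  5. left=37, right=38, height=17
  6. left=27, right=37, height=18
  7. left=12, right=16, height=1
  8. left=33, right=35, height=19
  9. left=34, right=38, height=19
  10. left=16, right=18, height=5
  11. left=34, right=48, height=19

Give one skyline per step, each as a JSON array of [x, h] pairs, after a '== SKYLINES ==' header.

== SKYLINES ==
[[16,19],[20,0]]
[[10,19],[15,0],[16,19],[20,0]]
[[7,17],[10,19],[15,0],[16,19],[20,0]]
[[7,17],[10,19],[15,0],[16,19],[20,9],[30,0]]
[[7,17],[10,19],[15,0],[16,19],[20,9],[30,0],[37,17],[38,0]]
[[7,17],[10,19],[15,0],[16,19],[20,9],[27,18],[37,17],[38,0]]
[[7,17],[10,19],[15,1],[16,19],[20,9],[27,18],[37,17],[38,0]]
[[7,17],[10,19],[15,1],[16,19],[20,9],[27,18],[33,19],[35,18],[37,17],[38,0]]
[[7,17],[10,19],[15,1],[16,19],[20,9],[27,18],[33,19],[38,0]]
[[7,17],[10,19],[15,1],[16,19],[20,9],[27,18],[33,19],[38,0]]
[[7,17],[10,19],[15,1],[16,19],[20,9],[27,18],[33,19],[48,0]]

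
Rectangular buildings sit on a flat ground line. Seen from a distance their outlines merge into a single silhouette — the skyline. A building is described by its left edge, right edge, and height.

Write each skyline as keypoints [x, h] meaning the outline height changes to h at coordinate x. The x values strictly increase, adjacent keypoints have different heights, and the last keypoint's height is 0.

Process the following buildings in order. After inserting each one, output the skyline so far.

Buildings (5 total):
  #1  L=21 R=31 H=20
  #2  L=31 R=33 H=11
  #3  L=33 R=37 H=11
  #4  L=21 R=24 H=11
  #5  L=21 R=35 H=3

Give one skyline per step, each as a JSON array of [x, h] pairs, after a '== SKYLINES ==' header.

== SKYLINES ==
[[21,20],[31,0]]
[[21,20],[31,11],[33,0]]
[[21,20],[31,11],[37,0]]
[[21,20],[31,11],[37,0]]
[[21,20],[31,11],[37,0]]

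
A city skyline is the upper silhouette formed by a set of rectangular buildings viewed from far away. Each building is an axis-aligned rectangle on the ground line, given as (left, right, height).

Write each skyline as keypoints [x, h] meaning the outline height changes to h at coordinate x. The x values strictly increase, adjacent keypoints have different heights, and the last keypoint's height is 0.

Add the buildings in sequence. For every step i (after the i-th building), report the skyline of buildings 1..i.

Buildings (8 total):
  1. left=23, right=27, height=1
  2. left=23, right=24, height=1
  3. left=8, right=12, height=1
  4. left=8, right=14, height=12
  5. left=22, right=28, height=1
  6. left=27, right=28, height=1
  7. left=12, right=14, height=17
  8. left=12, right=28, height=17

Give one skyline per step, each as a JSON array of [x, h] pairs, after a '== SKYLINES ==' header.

== SKYLINES ==
[[23,1],[27,0]]
[[23,1],[27,0]]
[[8,1],[12,0],[23,1],[27,0]]
[[8,12],[14,0],[23,1],[27,0]]
[[8,12],[14,0],[22,1],[28,0]]
[[8,12],[14,0],[22,1],[28,0]]
[[8,12],[12,17],[14,0],[22,1],[28,0]]
[[8,12],[12,17],[28,0]]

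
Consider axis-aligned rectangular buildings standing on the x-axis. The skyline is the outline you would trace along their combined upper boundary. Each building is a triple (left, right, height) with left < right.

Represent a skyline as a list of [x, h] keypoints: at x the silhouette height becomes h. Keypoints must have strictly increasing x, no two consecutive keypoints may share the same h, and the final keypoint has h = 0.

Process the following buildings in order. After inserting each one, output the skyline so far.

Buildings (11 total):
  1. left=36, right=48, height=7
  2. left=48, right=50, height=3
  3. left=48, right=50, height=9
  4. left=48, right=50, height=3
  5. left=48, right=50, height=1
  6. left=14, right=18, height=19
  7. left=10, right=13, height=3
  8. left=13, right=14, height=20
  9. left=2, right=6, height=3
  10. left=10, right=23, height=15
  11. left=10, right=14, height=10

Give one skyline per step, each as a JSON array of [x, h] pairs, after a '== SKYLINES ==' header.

== SKYLINES ==
[[36,7],[48,0]]
[[36,7],[48,3],[50,0]]
[[36,7],[48,9],[50,0]]
[[36,7],[48,9],[50,0]]
[[36,7],[48,9],[50,0]]
[[14,19],[18,0],[36,7],[48,9],[50,0]]
[[10,3],[13,0],[14,19],[18,0],[36,7],[48,9],[50,0]]
[[10,3],[13,20],[14,19],[18,0],[36,7],[48,9],[50,0]]
[[2,3],[6,0],[10,3],[13,20],[14,19],[18,0],[36,7],[48,9],[50,0]]
[[2,3],[6,0],[10,15],[13,20],[14,19],[18,15],[23,0],[36,7],[48,9],[50,0]]
[[2,3],[6,0],[10,15],[13,20],[14,19],[18,15],[23,0],[36,7],[48,9],[50,0]]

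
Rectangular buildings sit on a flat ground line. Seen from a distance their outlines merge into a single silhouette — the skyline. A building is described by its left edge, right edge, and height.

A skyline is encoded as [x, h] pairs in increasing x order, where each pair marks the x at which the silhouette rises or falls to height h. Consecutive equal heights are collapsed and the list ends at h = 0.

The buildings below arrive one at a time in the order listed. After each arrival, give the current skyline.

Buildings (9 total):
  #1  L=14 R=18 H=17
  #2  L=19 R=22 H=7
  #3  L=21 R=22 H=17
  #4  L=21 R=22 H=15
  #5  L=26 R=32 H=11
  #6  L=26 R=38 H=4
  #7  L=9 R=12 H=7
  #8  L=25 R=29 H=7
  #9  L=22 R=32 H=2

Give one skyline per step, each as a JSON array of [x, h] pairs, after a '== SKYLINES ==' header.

== SKYLINES ==
[[14,17],[18,0]]
[[14,17],[18,0],[19,7],[22,0]]
[[14,17],[18,0],[19,7],[21,17],[22,0]]
[[14,17],[18,0],[19,7],[21,17],[22,0]]
[[14,17],[18,0],[19,7],[21,17],[22,0],[26,11],[32,0]]
[[14,17],[18,0],[19,7],[21,17],[22,0],[26,11],[32,4],[38,0]]
[[9,7],[12,0],[14,17],[18,0],[19,7],[21,17],[22,0],[26,11],[32,4],[38,0]]
[[9,7],[12,0],[14,17],[18,0],[19,7],[21,17],[22,0],[25,7],[26,11],[32,4],[38,0]]
[[9,7],[12,0],[14,17],[18,0],[19,7],[21,17],[22,2],[25,7],[26,11],[32,4],[38,0]]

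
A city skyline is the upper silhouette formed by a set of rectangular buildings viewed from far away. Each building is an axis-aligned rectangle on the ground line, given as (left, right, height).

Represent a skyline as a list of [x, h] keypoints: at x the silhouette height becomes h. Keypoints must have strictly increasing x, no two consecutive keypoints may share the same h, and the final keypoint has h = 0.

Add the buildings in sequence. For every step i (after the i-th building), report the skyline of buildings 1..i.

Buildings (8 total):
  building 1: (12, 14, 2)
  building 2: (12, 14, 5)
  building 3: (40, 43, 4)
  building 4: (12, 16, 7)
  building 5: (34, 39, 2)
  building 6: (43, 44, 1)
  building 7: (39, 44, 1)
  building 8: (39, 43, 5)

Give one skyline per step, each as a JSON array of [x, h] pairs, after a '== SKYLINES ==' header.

== SKYLINES ==
[[12,2],[14,0]]
[[12,5],[14,0]]
[[12,5],[14,0],[40,4],[43,0]]
[[12,7],[16,0],[40,4],[43,0]]
[[12,7],[16,0],[34,2],[39,0],[40,4],[43,0]]
[[12,7],[16,0],[34,2],[39,0],[40,4],[43,1],[44,0]]
[[12,7],[16,0],[34,2],[39,1],[40,4],[43,1],[44,0]]
[[12,7],[16,0],[34,2],[39,5],[43,1],[44,0]]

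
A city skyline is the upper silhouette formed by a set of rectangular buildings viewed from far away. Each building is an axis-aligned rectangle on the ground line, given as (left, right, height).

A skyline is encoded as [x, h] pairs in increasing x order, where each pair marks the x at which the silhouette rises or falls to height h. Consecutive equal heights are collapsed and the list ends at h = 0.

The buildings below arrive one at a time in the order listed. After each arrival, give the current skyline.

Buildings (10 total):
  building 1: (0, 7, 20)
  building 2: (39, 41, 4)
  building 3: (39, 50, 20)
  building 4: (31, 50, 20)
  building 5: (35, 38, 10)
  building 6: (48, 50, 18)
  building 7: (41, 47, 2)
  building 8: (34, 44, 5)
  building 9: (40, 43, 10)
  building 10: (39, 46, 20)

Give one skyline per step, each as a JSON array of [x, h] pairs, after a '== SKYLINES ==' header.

== SKYLINES ==
[[0,20],[7,0]]
[[0,20],[7,0],[39,4],[41,0]]
[[0,20],[7,0],[39,20],[50,0]]
[[0,20],[7,0],[31,20],[50,0]]
[[0,20],[7,0],[31,20],[50,0]]
[[0,20],[7,0],[31,20],[50,0]]
[[0,20],[7,0],[31,20],[50,0]]
[[0,20],[7,0],[31,20],[50,0]]
[[0,20],[7,0],[31,20],[50,0]]
[[0,20],[7,0],[31,20],[50,0]]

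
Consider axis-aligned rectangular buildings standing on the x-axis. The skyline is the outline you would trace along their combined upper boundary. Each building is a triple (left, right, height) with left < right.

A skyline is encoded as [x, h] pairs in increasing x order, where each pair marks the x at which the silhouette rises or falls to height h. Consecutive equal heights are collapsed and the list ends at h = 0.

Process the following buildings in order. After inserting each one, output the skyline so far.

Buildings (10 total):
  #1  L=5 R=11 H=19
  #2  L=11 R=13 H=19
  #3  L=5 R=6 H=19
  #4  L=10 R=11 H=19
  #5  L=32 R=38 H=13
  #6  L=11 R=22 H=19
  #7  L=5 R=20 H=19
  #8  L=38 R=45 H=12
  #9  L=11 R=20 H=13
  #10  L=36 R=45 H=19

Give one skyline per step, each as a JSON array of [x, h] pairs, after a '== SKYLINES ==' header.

== SKYLINES ==
[[5,19],[11,0]]
[[5,19],[13,0]]
[[5,19],[13,0]]
[[5,19],[13,0]]
[[5,19],[13,0],[32,13],[38,0]]
[[5,19],[22,0],[32,13],[38,0]]
[[5,19],[22,0],[32,13],[38,0]]
[[5,19],[22,0],[32,13],[38,12],[45,0]]
[[5,19],[22,0],[32,13],[38,12],[45,0]]
[[5,19],[22,0],[32,13],[36,19],[45,0]]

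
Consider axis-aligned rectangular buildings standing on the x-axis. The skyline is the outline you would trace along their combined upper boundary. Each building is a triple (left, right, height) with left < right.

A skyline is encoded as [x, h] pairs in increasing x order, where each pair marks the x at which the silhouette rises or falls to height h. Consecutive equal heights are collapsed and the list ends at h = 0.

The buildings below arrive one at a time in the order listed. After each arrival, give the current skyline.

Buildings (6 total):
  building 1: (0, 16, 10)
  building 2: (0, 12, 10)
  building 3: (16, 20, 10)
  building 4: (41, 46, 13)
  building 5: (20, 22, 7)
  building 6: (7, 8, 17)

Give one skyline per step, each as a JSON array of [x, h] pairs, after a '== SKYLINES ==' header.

== SKYLINES ==
[[0,10],[16,0]]
[[0,10],[16,0]]
[[0,10],[20,0]]
[[0,10],[20,0],[41,13],[46,0]]
[[0,10],[20,7],[22,0],[41,13],[46,0]]
[[0,10],[7,17],[8,10],[20,7],[22,0],[41,13],[46,0]]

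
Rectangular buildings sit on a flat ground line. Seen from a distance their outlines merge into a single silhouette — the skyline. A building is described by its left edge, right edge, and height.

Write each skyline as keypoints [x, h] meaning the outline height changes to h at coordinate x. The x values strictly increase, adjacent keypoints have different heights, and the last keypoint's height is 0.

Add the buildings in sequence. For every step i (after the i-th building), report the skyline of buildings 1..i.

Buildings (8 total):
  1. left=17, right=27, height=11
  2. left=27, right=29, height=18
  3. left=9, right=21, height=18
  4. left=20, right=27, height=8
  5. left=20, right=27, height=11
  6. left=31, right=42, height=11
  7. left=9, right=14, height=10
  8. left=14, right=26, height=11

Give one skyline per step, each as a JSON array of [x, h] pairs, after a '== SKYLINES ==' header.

== SKYLINES ==
[[17,11],[27,0]]
[[17,11],[27,18],[29,0]]
[[9,18],[21,11],[27,18],[29,0]]
[[9,18],[21,11],[27,18],[29,0]]
[[9,18],[21,11],[27,18],[29,0]]
[[9,18],[21,11],[27,18],[29,0],[31,11],[42,0]]
[[9,18],[21,11],[27,18],[29,0],[31,11],[42,0]]
[[9,18],[21,11],[27,18],[29,0],[31,11],[42,0]]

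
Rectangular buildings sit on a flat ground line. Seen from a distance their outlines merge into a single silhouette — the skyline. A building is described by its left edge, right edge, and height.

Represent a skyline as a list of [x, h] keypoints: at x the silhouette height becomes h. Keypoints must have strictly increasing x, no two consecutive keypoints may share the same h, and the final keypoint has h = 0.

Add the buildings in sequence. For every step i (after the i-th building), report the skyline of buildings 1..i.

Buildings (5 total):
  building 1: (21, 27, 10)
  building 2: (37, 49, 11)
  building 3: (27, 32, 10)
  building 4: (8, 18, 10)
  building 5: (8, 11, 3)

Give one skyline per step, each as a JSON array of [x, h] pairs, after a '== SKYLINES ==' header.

== SKYLINES ==
[[21,10],[27,0]]
[[21,10],[27,0],[37,11],[49,0]]
[[21,10],[32,0],[37,11],[49,0]]
[[8,10],[18,0],[21,10],[32,0],[37,11],[49,0]]
[[8,10],[18,0],[21,10],[32,0],[37,11],[49,0]]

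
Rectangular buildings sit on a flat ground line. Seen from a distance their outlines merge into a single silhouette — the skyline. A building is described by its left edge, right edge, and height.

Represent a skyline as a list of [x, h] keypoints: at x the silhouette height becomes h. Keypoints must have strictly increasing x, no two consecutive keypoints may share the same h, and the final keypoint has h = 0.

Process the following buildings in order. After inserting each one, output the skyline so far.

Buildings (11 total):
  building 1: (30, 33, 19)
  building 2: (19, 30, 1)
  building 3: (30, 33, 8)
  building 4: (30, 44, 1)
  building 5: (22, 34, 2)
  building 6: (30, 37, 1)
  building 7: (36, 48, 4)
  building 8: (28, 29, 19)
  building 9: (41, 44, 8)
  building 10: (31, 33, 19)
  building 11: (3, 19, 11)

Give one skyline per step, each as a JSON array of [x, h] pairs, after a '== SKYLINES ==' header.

== SKYLINES ==
[[30,19],[33,0]]
[[19,1],[30,19],[33,0]]
[[19,1],[30,19],[33,0]]
[[19,1],[30,19],[33,1],[44,0]]
[[19,1],[22,2],[30,19],[33,2],[34,1],[44,0]]
[[19,1],[22,2],[30,19],[33,2],[34,1],[44,0]]
[[19,1],[22,2],[30,19],[33,2],[34,1],[36,4],[48,0]]
[[19,1],[22,2],[28,19],[29,2],[30,19],[33,2],[34,1],[36,4],[48,0]]
[[19,1],[22,2],[28,19],[29,2],[30,19],[33,2],[34,1],[36,4],[41,8],[44,4],[48,0]]
[[19,1],[22,2],[28,19],[29,2],[30,19],[33,2],[34,1],[36,4],[41,8],[44,4],[48,0]]
[[3,11],[19,1],[22,2],[28,19],[29,2],[30,19],[33,2],[34,1],[36,4],[41,8],[44,4],[48,0]]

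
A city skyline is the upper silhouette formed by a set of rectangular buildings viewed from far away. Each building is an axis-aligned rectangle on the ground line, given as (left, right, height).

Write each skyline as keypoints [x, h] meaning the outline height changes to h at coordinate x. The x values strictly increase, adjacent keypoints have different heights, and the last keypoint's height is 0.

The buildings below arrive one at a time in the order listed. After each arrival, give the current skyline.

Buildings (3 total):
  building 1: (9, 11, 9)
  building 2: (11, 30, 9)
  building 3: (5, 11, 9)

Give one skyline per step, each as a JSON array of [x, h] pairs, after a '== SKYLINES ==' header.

== SKYLINES ==
[[9,9],[11,0]]
[[9,9],[30,0]]
[[5,9],[30,0]]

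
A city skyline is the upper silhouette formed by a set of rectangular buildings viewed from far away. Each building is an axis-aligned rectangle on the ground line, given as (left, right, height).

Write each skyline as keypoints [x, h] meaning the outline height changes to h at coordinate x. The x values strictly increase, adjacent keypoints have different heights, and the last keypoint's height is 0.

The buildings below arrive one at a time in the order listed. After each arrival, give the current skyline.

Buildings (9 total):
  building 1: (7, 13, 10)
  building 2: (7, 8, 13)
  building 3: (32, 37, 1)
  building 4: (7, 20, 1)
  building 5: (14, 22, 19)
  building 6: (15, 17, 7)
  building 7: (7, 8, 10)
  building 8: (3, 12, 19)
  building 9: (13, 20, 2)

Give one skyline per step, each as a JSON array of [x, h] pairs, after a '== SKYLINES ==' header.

== SKYLINES ==
[[7,10],[13,0]]
[[7,13],[8,10],[13,0]]
[[7,13],[8,10],[13,0],[32,1],[37,0]]
[[7,13],[8,10],[13,1],[20,0],[32,1],[37,0]]
[[7,13],[8,10],[13,1],[14,19],[22,0],[32,1],[37,0]]
[[7,13],[8,10],[13,1],[14,19],[22,0],[32,1],[37,0]]
[[7,13],[8,10],[13,1],[14,19],[22,0],[32,1],[37,0]]
[[3,19],[12,10],[13,1],[14,19],[22,0],[32,1],[37,0]]
[[3,19],[12,10],[13,2],[14,19],[22,0],[32,1],[37,0]]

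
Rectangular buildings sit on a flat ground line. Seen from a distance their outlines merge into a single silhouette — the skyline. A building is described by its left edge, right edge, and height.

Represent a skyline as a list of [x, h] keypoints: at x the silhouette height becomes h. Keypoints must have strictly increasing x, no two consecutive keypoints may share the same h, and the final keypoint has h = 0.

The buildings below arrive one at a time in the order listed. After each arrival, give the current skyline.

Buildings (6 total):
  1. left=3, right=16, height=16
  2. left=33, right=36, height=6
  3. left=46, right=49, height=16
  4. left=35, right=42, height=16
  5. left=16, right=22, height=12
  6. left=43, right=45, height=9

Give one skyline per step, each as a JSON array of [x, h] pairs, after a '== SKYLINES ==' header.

== SKYLINES ==
[[3,16],[16,0]]
[[3,16],[16,0],[33,6],[36,0]]
[[3,16],[16,0],[33,6],[36,0],[46,16],[49,0]]
[[3,16],[16,0],[33,6],[35,16],[42,0],[46,16],[49,0]]
[[3,16],[16,12],[22,0],[33,6],[35,16],[42,0],[46,16],[49,0]]
[[3,16],[16,12],[22,0],[33,6],[35,16],[42,0],[43,9],[45,0],[46,16],[49,0]]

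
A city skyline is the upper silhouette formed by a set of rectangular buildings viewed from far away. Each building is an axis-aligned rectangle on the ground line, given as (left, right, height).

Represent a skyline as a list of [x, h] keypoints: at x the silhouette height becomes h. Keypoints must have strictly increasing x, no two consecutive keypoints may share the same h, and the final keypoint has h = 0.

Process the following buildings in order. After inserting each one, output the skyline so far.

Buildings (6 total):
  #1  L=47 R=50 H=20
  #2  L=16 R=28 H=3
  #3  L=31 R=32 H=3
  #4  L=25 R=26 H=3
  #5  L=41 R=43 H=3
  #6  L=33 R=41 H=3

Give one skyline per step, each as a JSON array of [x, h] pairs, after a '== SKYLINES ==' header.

== SKYLINES ==
[[47,20],[50,0]]
[[16,3],[28,0],[47,20],[50,0]]
[[16,3],[28,0],[31,3],[32,0],[47,20],[50,0]]
[[16,3],[28,0],[31,3],[32,0],[47,20],[50,0]]
[[16,3],[28,0],[31,3],[32,0],[41,3],[43,0],[47,20],[50,0]]
[[16,3],[28,0],[31,3],[32,0],[33,3],[43,0],[47,20],[50,0]]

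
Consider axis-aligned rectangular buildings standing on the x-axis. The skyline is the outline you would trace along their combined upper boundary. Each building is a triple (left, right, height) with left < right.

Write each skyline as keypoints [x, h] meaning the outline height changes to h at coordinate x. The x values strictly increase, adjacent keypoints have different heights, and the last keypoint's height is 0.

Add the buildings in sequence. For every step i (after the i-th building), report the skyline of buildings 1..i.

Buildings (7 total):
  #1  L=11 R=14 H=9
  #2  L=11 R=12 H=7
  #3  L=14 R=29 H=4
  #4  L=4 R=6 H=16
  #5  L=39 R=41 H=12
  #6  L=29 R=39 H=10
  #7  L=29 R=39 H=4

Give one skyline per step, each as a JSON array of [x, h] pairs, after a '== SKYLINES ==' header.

== SKYLINES ==
[[11,9],[14,0]]
[[11,9],[14,0]]
[[11,9],[14,4],[29,0]]
[[4,16],[6,0],[11,9],[14,4],[29,0]]
[[4,16],[6,0],[11,9],[14,4],[29,0],[39,12],[41,0]]
[[4,16],[6,0],[11,9],[14,4],[29,10],[39,12],[41,0]]
[[4,16],[6,0],[11,9],[14,4],[29,10],[39,12],[41,0]]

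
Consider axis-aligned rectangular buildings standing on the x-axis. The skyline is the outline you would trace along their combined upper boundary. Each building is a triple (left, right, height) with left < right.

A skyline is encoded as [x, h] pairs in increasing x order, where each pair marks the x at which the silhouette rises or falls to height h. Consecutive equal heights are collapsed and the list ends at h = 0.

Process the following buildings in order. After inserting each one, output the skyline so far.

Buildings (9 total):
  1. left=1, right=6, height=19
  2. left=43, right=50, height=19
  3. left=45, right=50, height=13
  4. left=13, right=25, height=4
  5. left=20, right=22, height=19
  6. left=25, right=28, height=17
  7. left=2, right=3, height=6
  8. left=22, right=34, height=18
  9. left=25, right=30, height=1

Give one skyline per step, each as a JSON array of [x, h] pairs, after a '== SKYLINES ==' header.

== SKYLINES ==
[[1,19],[6,0]]
[[1,19],[6,0],[43,19],[50,0]]
[[1,19],[6,0],[43,19],[50,0]]
[[1,19],[6,0],[13,4],[25,0],[43,19],[50,0]]
[[1,19],[6,0],[13,4],[20,19],[22,4],[25,0],[43,19],[50,0]]
[[1,19],[6,0],[13,4],[20,19],[22,4],[25,17],[28,0],[43,19],[50,0]]
[[1,19],[6,0],[13,4],[20,19],[22,4],[25,17],[28,0],[43,19],[50,0]]
[[1,19],[6,0],[13,4],[20,19],[22,18],[34,0],[43,19],[50,0]]
[[1,19],[6,0],[13,4],[20,19],[22,18],[34,0],[43,19],[50,0]]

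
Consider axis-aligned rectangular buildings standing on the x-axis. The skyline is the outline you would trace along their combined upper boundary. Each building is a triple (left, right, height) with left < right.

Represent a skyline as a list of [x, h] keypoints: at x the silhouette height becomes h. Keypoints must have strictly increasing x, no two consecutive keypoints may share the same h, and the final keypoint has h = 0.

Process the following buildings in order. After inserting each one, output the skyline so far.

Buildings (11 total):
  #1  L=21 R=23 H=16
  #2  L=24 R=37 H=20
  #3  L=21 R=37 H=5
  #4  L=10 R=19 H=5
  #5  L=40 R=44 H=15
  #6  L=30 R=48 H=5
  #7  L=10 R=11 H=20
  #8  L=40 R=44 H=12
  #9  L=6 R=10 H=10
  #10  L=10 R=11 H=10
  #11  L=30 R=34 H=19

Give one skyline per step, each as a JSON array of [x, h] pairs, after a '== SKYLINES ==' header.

== SKYLINES ==
[[21,16],[23,0]]
[[21,16],[23,0],[24,20],[37,0]]
[[21,16],[23,5],[24,20],[37,0]]
[[10,5],[19,0],[21,16],[23,5],[24,20],[37,0]]
[[10,5],[19,0],[21,16],[23,5],[24,20],[37,0],[40,15],[44,0]]
[[10,5],[19,0],[21,16],[23,5],[24,20],[37,5],[40,15],[44,5],[48,0]]
[[10,20],[11,5],[19,0],[21,16],[23,5],[24,20],[37,5],[40,15],[44,5],[48,0]]
[[10,20],[11,5],[19,0],[21,16],[23,5],[24,20],[37,5],[40,15],[44,5],[48,0]]
[[6,10],[10,20],[11,5],[19,0],[21,16],[23,5],[24,20],[37,5],[40,15],[44,5],[48,0]]
[[6,10],[10,20],[11,5],[19,0],[21,16],[23,5],[24,20],[37,5],[40,15],[44,5],[48,0]]
[[6,10],[10,20],[11,5],[19,0],[21,16],[23,5],[24,20],[37,5],[40,15],[44,5],[48,0]]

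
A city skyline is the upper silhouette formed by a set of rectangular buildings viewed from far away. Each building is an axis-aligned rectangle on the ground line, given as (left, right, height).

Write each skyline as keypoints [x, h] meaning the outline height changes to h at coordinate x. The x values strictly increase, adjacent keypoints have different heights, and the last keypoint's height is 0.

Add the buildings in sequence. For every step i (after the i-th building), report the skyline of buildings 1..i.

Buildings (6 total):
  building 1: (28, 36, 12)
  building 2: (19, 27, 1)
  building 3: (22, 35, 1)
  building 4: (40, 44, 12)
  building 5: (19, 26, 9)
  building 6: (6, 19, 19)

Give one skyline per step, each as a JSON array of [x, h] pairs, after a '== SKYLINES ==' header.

== SKYLINES ==
[[28,12],[36,0]]
[[19,1],[27,0],[28,12],[36,0]]
[[19,1],[28,12],[36,0]]
[[19,1],[28,12],[36,0],[40,12],[44,0]]
[[19,9],[26,1],[28,12],[36,0],[40,12],[44,0]]
[[6,19],[19,9],[26,1],[28,12],[36,0],[40,12],[44,0]]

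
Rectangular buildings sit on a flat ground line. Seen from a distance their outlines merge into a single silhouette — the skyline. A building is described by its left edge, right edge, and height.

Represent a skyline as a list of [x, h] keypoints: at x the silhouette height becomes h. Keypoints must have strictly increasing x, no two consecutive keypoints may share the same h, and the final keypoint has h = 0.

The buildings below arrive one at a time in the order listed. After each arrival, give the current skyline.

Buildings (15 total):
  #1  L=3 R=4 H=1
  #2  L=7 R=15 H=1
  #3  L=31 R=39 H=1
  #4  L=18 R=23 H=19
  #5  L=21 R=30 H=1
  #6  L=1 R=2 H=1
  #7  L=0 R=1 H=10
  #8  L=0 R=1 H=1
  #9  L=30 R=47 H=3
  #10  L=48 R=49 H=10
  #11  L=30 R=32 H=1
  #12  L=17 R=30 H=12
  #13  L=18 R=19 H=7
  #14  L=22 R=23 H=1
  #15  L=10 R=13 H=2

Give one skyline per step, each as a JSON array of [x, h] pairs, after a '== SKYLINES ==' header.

== SKYLINES ==
[[3,1],[4,0]]
[[3,1],[4,0],[7,1],[15,0]]
[[3,1],[4,0],[7,1],[15,0],[31,1],[39,0]]
[[3,1],[4,0],[7,1],[15,0],[18,19],[23,0],[31,1],[39,0]]
[[3,1],[4,0],[7,1],[15,0],[18,19],[23,1],[30,0],[31,1],[39,0]]
[[1,1],[2,0],[3,1],[4,0],[7,1],[15,0],[18,19],[23,1],[30,0],[31,1],[39,0]]
[[0,10],[1,1],[2,0],[3,1],[4,0],[7,1],[15,0],[18,19],[23,1],[30,0],[31,1],[39,0]]
[[0,10],[1,1],[2,0],[3,1],[4,0],[7,1],[15,0],[18,19],[23,1],[30,0],[31,1],[39,0]]
[[0,10],[1,1],[2,0],[3,1],[4,0],[7,1],[15,0],[18,19],[23,1],[30,3],[47,0]]
[[0,10],[1,1],[2,0],[3,1],[4,0],[7,1],[15,0],[18,19],[23,1],[30,3],[47,0],[48,10],[49,0]]
[[0,10],[1,1],[2,0],[3,1],[4,0],[7,1],[15,0],[18,19],[23,1],[30,3],[47,0],[48,10],[49,0]]
[[0,10],[1,1],[2,0],[3,1],[4,0],[7,1],[15,0],[17,12],[18,19],[23,12],[30,3],[47,0],[48,10],[49,0]]
[[0,10],[1,1],[2,0],[3,1],[4,0],[7,1],[15,0],[17,12],[18,19],[23,12],[30,3],[47,0],[48,10],[49,0]]
[[0,10],[1,1],[2,0],[3,1],[4,0],[7,1],[15,0],[17,12],[18,19],[23,12],[30,3],[47,0],[48,10],[49,0]]
[[0,10],[1,1],[2,0],[3,1],[4,0],[7,1],[10,2],[13,1],[15,0],[17,12],[18,19],[23,12],[30,3],[47,0],[48,10],[49,0]]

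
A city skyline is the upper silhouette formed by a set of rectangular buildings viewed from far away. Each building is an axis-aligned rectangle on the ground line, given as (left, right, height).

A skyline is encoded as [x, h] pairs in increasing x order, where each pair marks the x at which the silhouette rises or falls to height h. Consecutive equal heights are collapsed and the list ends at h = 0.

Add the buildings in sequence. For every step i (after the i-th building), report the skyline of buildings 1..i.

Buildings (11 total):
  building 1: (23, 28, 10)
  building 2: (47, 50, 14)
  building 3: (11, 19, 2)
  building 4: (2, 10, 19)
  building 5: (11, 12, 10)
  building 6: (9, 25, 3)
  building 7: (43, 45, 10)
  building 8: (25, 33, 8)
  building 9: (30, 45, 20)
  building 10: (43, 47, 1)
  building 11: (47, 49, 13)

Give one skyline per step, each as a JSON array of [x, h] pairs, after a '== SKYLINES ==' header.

== SKYLINES ==
[[23,10],[28,0]]
[[23,10],[28,0],[47,14],[50,0]]
[[11,2],[19,0],[23,10],[28,0],[47,14],[50,0]]
[[2,19],[10,0],[11,2],[19,0],[23,10],[28,0],[47,14],[50,0]]
[[2,19],[10,0],[11,10],[12,2],[19,0],[23,10],[28,0],[47,14],[50,0]]
[[2,19],[10,3],[11,10],[12,3],[23,10],[28,0],[47,14],[50,0]]
[[2,19],[10,3],[11,10],[12,3],[23,10],[28,0],[43,10],[45,0],[47,14],[50,0]]
[[2,19],[10,3],[11,10],[12,3],[23,10],[28,8],[33,0],[43,10],[45,0],[47,14],[50,0]]
[[2,19],[10,3],[11,10],[12,3],[23,10],[28,8],[30,20],[45,0],[47,14],[50,0]]
[[2,19],[10,3],[11,10],[12,3],[23,10],[28,8],[30,20],[45,1],[47,14],[50,0]]
[[2,19],[10,3],[11,10],[12,3],[23,10],[28,8],[30,20],[45,1],[47,14],[50,0]]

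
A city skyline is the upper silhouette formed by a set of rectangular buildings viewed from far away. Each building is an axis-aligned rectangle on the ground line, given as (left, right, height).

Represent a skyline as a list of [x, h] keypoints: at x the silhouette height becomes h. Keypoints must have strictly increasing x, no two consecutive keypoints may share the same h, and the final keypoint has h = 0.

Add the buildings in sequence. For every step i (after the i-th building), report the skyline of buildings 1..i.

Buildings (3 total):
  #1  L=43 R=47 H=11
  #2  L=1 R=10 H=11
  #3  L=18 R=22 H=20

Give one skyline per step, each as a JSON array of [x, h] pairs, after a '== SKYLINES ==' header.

== SKYLINES ==
[[43,11],[47,0]]
[[1,11],[10,0],[43,11],[47,0]]
[[1,11],[10,0],[18,20],[22,0],[43,11],[47,0]]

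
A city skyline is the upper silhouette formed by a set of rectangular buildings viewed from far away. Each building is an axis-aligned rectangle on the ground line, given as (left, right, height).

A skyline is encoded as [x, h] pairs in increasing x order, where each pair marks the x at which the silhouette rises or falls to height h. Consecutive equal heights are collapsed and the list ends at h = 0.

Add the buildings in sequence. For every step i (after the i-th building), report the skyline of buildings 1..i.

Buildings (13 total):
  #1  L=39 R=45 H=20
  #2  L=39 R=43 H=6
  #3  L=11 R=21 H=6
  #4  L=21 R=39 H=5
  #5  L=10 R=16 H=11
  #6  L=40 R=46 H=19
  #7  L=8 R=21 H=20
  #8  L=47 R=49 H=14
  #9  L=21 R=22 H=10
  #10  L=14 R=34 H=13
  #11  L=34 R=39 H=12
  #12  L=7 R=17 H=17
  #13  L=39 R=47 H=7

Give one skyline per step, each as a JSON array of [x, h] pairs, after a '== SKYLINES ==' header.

== SKYLINES ==
[[39,20],[45,0]]
[[39,20],[45,0]]
[[11,6],[21,0],[39,20],[45,0]]
[[11,6],[21,5],[39,20],[45,0]]
[[10,11],[16,6],[21,5],[39,20],[45,0]]
[[10,11],[16,6],[21,5],[39,20],[45,19],[46,0]]
[[8,20],[21,5],[39,20],[45,19],[46,0]]
[[8,20],[21,5],[39,20],[45,19],[46,0],[47,14],[49,0]]
[[8,20],[21,10],[22,5],[39,20],[45,19],[46,0],[47,14],[49,0]]
[[8,20],[21,13],[34,5],[39,20],[45,19],[46,0],[47,14],[49,0]]
[[8,20],[21,13],[34,12],[39,20],[45,19],[46,0],[47,14],[49,0]]
[[7,17],[8,20],[21,13],[34,12],[39,20],[45,19],[46,0],[47,14],[49,0]]
[[7,17],[8,20],[21,13],[34,12],[39,20],[45,19],[46,7],[47,14],[49,0]]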